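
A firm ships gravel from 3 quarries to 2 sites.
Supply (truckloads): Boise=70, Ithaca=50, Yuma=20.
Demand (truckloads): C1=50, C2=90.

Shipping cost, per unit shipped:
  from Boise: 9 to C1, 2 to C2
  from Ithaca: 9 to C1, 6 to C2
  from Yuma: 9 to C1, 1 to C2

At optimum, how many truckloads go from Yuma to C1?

The minimum-cost plan:
  Boise–C2: 70 × 2 = 140
  Ithaca–C1: 50 × 9 = 450
  Yuma–C2: 20 × 1 = 20
Total cost = 610.
The route Yuma→C1 is not used.

0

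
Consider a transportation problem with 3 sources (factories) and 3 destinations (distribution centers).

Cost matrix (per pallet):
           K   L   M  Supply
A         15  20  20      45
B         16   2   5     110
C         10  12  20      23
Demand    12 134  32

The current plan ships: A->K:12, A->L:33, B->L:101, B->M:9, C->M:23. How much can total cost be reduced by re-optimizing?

211

Current plan cost = 12·15 + 33·20 + 101·2 + 9·5 + 23·20 = 1547.
Optimal plan:
  A–K: 12 pallets
  A–L: 1 pallets
  A–M: 32 pallets
  B–L: 110 pallets
  C–L: 23 pallets
Optimal cost = 1336.
Saving = 1547 − 1336 = 211.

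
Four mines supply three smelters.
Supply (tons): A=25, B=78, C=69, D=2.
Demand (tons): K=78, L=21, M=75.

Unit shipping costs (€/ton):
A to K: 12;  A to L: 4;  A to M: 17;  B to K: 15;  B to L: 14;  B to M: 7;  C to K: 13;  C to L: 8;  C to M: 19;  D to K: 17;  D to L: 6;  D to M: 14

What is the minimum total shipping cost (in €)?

1627

Optimal allocation:
  A→K: 6 × €12 = €72
  A→L: 19 × €4 = €76
  B→K: 3 × €15 = €45
  B→M: 75 × €7 = €525
  C→K: 69 × €13 = €897
  D→L: 2 × €6 = €12
Total = 72 + 76 + 45 + 525 + 897 + 12 = €1627.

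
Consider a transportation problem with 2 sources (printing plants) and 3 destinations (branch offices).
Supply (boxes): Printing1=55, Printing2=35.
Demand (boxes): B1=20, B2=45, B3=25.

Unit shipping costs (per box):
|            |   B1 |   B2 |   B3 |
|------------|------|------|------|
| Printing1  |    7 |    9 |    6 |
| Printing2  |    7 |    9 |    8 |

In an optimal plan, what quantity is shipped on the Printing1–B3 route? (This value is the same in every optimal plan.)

25

Optimal shipments:
  Printing1→B1: 20 boxes
  Printing1→B2: 10 boxes
  Printing1→B3: 25 boxes
  Printing2→B2: 35 boxes
Total cost = 695.
So Printing1→B3 carries 25 boxes.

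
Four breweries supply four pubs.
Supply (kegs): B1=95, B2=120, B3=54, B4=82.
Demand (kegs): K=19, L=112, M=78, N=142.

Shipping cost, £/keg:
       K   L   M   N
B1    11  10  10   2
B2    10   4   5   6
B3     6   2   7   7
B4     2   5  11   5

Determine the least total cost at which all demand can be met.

1209

One minimum-cost allocation:
  B1–N: 95 × £2 = £190
  B2–L: 42 × £4 = £168
  B2–M: 78 × £5 = £390
  B3–L: 54 × £2 = £108
  B4–K: 19 × £2 = £38
  B4–L: 16 × £5 = £80
  B4–N: 47 × £5 = £235
Total = 190 + 168 + 390 + 108 + 38 + 80 + 235 = £1209.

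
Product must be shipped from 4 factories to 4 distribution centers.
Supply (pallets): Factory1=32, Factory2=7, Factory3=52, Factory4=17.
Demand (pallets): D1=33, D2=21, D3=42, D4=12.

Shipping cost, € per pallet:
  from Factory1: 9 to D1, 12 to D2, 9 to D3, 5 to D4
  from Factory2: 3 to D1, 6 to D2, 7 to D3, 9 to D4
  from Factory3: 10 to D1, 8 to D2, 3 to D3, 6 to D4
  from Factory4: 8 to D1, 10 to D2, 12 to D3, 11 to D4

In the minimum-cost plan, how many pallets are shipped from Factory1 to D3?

0

Optimal shipments:
  Factory1→D1: 20 pallets
  Factory1→D4: 12 pallets
  Factory2→D1: 7 pallets
  Factory3→D2: 10 pallets
  Factory3→D3: 42 pallets
  Factory4→D1: 6 pallets
  Factory4→D2: 11 pallets
Total cost = €625.
The route Factory1→D3 is not used.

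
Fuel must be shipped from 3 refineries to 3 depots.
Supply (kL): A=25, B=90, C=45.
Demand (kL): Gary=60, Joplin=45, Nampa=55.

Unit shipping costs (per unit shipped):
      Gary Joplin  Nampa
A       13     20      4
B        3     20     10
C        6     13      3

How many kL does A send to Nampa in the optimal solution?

25

The minimum-cost plan:
  A→Nampa: 25 × 4 = 100
  B→Gary: 60 × 3 = 180
  B→Nampa: 30 × 10 = 300
  C→Joplin: 45 × 13 = 585
Total cost = 1165.
So A→Nampa carries 25 kL.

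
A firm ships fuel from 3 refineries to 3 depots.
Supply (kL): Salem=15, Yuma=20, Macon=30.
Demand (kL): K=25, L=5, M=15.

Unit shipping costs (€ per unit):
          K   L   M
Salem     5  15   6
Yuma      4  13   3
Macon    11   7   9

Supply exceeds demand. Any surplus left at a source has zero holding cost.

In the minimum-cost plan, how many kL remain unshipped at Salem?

Minimum-cost shipments:
  Salem to K: 15 × €5 = €75
  Yuma to K: 10 × €4 = €40
  Yuma to M: 10 × €3 = €30
  Macon to L: 5 × €7 = €35
  Macon to M: 5 × €9 = €45
Total cost = €225.
Salem ships 15 of its 15, leaving 0.

0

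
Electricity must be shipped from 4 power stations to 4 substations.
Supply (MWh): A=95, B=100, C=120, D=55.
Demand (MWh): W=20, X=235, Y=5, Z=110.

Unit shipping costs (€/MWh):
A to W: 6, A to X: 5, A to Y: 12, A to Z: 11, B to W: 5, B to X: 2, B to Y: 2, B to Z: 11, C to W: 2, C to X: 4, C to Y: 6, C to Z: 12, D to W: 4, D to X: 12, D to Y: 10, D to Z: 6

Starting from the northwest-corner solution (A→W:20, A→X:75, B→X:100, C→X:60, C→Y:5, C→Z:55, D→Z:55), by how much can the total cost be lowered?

180

Current plan cost = 20·6 + 75·5 + 100·2 + 60·4 + 5·6 + 55·12 + 55·6 = €1955.
Optimal plan:
  A→X: 40 × €5 = €200
  A→Z: 55 × €11 = €605
  B→X: 95 × €2 = €190
  B→Y: 5 × €2 = €10
  C→W: 20 × €2 = €40
  C→X: 100 × €4 = €400
  D→Z: 55 × €6 = €330
Optimal cost = €1775.
Saving = 1955 − 1775 = €180.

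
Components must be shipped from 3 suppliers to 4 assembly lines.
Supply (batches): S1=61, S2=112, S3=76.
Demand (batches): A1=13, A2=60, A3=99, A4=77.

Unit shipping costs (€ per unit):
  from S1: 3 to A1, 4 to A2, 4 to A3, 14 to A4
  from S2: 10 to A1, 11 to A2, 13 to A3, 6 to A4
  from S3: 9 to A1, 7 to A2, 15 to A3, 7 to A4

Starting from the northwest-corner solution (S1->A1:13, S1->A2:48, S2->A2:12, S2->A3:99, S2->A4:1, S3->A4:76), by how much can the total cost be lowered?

448

Current plan cost = 13·3 + 48·4 + 12·11 + 99·13 + 1·6 + 76·7 = €2188.
Optimal plan:
  S1–A3: 61 × €4 = €244
  S2–A3: 38 × €13 = €494
  S2–A4: 74 × €6 = €444
  S3–A1: 13 × €9 = €117
  S3–A2: 60 × €7 = €420
  S3–A4: 3 × €7 = €21
Optimal cost = €1740.
Saving = 2188 − 1740 = €448.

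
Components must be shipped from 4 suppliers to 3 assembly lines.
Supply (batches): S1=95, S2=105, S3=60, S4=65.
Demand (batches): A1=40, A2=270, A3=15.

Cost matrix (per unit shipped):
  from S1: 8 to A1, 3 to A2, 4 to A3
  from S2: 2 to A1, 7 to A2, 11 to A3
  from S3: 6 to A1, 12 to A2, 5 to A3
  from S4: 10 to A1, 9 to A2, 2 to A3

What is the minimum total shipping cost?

A cheapest plan:
  S1->A2: 95 batches
  S2->A2: 105 batches
  S3->A1: 40 batches
  S3->A2: 20 batches
  S4->A2: 50 batches
  S4->A3: 15 batches
Total cost = 1980.

1980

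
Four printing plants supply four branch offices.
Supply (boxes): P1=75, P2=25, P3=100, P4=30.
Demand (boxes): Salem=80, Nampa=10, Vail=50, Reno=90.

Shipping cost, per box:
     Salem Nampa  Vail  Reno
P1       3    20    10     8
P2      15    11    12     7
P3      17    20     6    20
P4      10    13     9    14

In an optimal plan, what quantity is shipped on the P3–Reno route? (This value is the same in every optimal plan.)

50

The minimum-cost plan:
  P1–Salem: 75 boxes
  P2–Reno: 25 boxes
  P3–Vail: 50 boxes
  P3–Reno: 50 boxes
  P4–Salem: 5 boxes
  P4–Nampa: 10 boxes
  P4–Reno: 15 boxes
Total cost = 2090.
So P3→Reno carries 50 boxes.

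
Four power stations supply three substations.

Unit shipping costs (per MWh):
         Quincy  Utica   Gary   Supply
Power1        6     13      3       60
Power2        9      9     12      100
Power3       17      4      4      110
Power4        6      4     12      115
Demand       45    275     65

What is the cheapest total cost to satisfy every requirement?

1980

One minimum-cost allocation:
  Power1 to Gary: 60 × 3 = 180
  Power2 to Quincy: 45 × 9 = 405
  Power2 to Utica: 55 × 9 = 495
  Power3 to Utica: 105 × 4 = 420
  Power3 to Gary: 5 × 4 = 20
  Power4 to Utica: 115 × 4 = 460
Total = 180 + 405 + 495 + 420 + 20 + 460 = 1980.
(Supply check: Power1 ships 60; Power2 ships 100; Power3 ships 110; Power4 ships 115.)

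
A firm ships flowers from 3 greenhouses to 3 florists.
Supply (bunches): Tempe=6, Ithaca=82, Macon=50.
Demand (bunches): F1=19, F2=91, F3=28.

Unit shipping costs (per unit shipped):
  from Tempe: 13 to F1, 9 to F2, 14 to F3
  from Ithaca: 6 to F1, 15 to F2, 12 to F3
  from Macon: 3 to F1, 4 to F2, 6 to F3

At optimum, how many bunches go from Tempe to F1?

0

Optimal shipments:
  Tempe→F2: 6 bunches
  Ithaca→F1: 19 bunches
  Ithaca→F2: 35 bunches
  Ithaca→F3: 28 bunches
  Macon→F2: 50 bunches
Total cost = 1229.
The route Tempe→F1 is not used.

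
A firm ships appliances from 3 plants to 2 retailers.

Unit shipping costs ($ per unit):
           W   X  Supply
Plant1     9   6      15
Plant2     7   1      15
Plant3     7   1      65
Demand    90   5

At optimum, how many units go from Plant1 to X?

Solving gives:
  Plant1→W: 15 × $9 = $135
  Plant2→W: 15 × $7 = $105
  Plant3→W: 60 × $7 = $420
  Plant3→X: 5 × $1 = $5
Total cost = $665.
The route Plant1→X is not used.

0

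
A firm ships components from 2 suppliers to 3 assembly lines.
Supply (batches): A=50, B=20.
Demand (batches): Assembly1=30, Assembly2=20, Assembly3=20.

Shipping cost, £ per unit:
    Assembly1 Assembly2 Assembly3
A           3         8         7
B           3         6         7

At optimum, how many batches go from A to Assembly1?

30

Solving gives:
  A->Assembly1: 30 batches
  A->Assembly3: 20 batches
  B->Assembly2: 20 batches
Total cost = £350.
So A→Assembly1 carries 30 batches.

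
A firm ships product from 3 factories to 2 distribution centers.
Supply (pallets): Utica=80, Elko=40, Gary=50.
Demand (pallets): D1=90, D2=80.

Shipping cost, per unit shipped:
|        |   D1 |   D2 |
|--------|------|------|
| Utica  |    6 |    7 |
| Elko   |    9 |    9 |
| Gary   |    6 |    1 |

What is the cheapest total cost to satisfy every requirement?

A cheapest plan:
  Utica→D1: 80 × 6 = 480
  Elko→D1: 10 × 9 = 90
  Elko→D2: 30 × 9 = 270
  Gary→D2: 50 × 1 = 50
Total = 480 + 90 + 270 + 50 = 890.

890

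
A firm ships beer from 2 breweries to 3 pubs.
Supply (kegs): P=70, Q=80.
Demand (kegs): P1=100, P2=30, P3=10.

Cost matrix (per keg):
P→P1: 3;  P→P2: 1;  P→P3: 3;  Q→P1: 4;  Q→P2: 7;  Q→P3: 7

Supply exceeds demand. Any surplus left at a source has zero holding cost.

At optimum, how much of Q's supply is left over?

An optimal plan:
  P–P1: 30 × 3 = 90
  P–P2: 30 × 1 = 30
  P–P3: 10 × 3 = 30
  Q–P1: 70 × 4 = 280
Total cost = 430.
Q ships 70 of its 80, leaving 10.

10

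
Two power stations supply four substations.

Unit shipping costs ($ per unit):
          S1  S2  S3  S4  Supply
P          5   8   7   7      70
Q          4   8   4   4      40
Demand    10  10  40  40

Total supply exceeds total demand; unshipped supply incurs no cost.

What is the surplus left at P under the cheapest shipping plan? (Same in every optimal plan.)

10

An optimal plan:
  P→S1: 10 MWh
  P→S2: 10 MWh
  P→S3: 40 MWh
  Q→S4: 40 MWh
Total cost = $570.
P ships 60 of its 70, leaving 10.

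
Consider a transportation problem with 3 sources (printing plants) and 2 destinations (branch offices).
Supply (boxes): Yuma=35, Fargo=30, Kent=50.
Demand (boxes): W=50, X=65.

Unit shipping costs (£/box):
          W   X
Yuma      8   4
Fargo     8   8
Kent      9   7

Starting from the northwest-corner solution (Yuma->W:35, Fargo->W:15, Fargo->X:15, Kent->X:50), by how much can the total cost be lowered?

100

Current plan cost = 35·8 + 15·8 + 15·8 + 50·7 = £870.
Optimal plan:
  Yuma->X: 35 × £4 = £140
  Fargo->W: 30 × £8 = £240
  Kent->W: 20 × £9 = £180
  Kent->X: 30 × £7 = £210
Optimal cost = £770.
Saving = 870 − 770 = £100.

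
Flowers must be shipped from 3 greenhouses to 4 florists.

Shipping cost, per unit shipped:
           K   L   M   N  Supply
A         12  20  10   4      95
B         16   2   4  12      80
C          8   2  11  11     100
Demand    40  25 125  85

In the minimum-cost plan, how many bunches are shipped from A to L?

0

The minimum-cost plan:
  A->M: 10 bunches
  A->N: 85 bunches
  B->M: 80 bunches
  C->K: 40 bunches
  C->L: 25 bunches
  C->M: 35 bunches
Total cost = 1515.
The route A→L is not used.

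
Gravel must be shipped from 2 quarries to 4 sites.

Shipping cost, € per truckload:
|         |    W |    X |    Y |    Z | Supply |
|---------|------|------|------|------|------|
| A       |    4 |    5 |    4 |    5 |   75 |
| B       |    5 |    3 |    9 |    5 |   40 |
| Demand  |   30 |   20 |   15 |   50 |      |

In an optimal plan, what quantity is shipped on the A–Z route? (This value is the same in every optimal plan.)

30

Solving gives:
  A->W: 30 × €4 = €120
  A->Y: 15 × €4 = €60
  A->Z: 30 × €5 = €150
  B->X: 20 × €3 = €60
  B->Z: 20 × €5 = €100
Total cost = €490.
So A→Z carries 30 truckloads.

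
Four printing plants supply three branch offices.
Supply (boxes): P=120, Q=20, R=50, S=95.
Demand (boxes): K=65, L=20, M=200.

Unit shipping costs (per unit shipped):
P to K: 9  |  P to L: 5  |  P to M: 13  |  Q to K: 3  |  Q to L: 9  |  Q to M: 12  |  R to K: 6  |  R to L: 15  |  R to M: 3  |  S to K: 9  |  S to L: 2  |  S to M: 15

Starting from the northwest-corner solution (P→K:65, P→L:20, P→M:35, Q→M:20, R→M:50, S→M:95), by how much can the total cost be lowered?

290

Current plan cost = 65·9 + 20·5 + 35·13 + 20·12 + 50·3 + 95·15 = 2955.
Optimal plan:
  P to M: 120 boxes
  Q to K: 20 boxes
  R to M: 50 boxes
  S to K: 45 boxes
  S to L: 20 boxes
  S to M: 30 boxes
Optimal cost = 2665.
Saving = 2955 − 2665 = 290.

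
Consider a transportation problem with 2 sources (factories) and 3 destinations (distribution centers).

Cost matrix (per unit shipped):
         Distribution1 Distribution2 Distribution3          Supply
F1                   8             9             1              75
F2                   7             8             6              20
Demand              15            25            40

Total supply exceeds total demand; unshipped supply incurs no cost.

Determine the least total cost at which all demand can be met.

A cheapest plan:
  F1–Distribution1: 15 pallets
  F1–Distribution2: 5 pallets
  F1–Distribution3: 40 pallets
  F2–Distribution2: 20 pallets
Total cost = 365.
(Supply check: F1 ships 60; F2 ships 20.)

365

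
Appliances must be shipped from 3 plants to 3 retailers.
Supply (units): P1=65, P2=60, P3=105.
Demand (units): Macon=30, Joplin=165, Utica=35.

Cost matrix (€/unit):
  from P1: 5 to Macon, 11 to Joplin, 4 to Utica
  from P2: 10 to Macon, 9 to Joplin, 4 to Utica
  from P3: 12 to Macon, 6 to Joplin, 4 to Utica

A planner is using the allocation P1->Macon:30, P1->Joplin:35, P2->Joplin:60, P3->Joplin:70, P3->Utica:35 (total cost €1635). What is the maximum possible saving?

Current plan cost = 30·5 + 35·11 + 60·9 + 70·6 + 35·4 = €1635.
Optimal plan:
  P1 to Macon: 30 units
  P1 to Utica: 35 units
  P2 to Joplin: 60 units
  P3 to Joplin: 105 units
Optimal cost = €1460.
Saving = 1635 − 1460 = €175.

175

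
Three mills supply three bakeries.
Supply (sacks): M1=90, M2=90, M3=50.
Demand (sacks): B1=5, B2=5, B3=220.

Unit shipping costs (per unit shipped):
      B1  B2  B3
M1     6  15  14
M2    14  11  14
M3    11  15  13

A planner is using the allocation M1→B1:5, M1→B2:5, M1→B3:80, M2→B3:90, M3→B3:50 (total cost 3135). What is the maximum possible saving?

20

Current plan cost = 5·6 + 5·15 + 80·14 + 90·14 + 50·13 = 3135.
Optimal plan:
  M1–B1: 5 × 6 = 30
  M1–B3: 85 × 14 = 1190
  M2–B2: 5 × 11 = 55
  M2–B3: 85 × 14 = 1190
  M3–B3: 50 × 13 = 650
Optimal cost = 3115.
Saving = 3135 − 3115 = 20.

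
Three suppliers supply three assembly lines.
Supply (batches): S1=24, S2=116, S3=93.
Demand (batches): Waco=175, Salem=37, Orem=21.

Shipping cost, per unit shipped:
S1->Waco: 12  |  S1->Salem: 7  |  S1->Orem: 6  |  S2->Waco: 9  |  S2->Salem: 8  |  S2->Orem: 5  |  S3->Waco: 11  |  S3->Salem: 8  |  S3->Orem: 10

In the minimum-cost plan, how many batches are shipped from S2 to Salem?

0

The minimum-cost plan:
  S1 to Salem: 24 × 7 = 168
  S2 to Waco: 95 × 9 = 855
  S2 to Orem: 21 × 5 = 105
  S3 to Waco: 80 × 11 = 880
  S3 to Salem: 13 × 8 = 104
Total cost = 2112.
The route S2→Salem is not used.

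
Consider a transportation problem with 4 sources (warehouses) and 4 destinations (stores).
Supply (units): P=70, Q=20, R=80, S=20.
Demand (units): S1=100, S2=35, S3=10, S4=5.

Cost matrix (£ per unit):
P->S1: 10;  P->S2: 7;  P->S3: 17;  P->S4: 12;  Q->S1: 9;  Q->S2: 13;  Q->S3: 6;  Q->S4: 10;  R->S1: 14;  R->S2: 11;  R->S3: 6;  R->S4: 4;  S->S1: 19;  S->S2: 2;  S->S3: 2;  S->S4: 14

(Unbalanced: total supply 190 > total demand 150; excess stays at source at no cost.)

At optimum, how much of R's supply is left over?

An optimal plan:
  P to S1: 70 × £10 = £700
  Q to S1: 20 × £9 = £180
  R to S1: 10 × £14 = £140
  R to S2: 15 × £11 = £165
  R to S3: 10 × £6 = £60
  R to S4: 5 × £4 = £20
  S to S2: 20 × £2 = £40
Total cost = £1305.
R ships 40 of its 80, leaving 40.

40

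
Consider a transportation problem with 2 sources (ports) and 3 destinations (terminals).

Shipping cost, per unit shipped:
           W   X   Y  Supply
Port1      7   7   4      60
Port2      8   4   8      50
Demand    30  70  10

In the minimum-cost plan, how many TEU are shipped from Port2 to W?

Solving gives:
  Port1 to W: 30 × 7 = 210
  Port1 to X: 20 × 7 = 140
  Port1 to Y: 10 × 4 = 40
  Port2 to X: 50 × 4 = 200
Total cost = 590.
The route Port2→W is not used.

0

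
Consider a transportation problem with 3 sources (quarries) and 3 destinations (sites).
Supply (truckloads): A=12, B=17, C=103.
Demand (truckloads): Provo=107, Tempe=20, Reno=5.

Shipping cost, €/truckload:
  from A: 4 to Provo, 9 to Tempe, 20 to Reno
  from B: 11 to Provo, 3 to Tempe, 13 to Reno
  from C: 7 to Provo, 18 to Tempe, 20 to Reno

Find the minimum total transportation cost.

One minimum-cost allocation:
  A–Provo: 9 × €4 = €36
  A–Tempe: 3 × €9 = €27
  B–Tempe: 17 × €3 = €51
  C–Provo: 98 × €7 = €686
  C–Reno: 5 × €20 = €100
Total = 36 + 27 + 51 + 686 + 100 = €900.

900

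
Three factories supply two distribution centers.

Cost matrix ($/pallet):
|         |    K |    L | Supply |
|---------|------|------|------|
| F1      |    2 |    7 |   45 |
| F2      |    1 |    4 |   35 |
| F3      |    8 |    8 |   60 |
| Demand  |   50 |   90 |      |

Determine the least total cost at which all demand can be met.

695

One minimum-cost allocation:
  F1->K: 45 × $2 = $90
  F2->K: 5 × $1 = $5
  F2->L: 30 × $4 = $120
  F3->L: 60 × $8 = $480
Total = 90 + 5 + 120 + 480 = $695.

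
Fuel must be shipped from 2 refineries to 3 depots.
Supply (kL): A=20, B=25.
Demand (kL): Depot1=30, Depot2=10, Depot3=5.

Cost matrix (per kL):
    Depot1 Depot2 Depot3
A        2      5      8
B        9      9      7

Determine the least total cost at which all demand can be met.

255

Optimal allocation:
  A→Depot1: 20 × 2 = 40
  B→Depot1: 10 × 9 = 90
  B→Depot2: 10 × 9 = 90
  B→Depot3: 5 × 7 = 35
Total = 40 + 90 + 90 + 35 = 255.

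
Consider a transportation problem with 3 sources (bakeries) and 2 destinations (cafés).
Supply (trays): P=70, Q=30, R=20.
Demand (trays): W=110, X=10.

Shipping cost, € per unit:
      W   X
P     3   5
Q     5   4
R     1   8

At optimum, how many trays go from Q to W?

Solving gives:
  P->W: 70 × €3 = €210
  Q->W: 20 × €5 = €100
  Q->X: 10 × €4 = €40
  R->W: 20 × €1 = €20
Total cost = €370.
So Q→W carries 20 trays.

20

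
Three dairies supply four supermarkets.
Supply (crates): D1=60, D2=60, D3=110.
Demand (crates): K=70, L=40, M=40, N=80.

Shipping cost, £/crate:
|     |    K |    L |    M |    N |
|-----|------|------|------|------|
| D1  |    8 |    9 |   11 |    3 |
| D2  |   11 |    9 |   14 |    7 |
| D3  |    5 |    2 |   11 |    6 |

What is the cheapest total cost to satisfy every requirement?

1310

A cheapest plan:
  D1→N: 60 × £3 = £180
  D2→M: 40 × £14 = £560
  D2→N: 20 × £7 = £140
  D3→K: 70 × £5 = £350
  D3→L: 40 × £2 = £80
Total = 180 + 560 + 140 + 350 + 80 = £1310.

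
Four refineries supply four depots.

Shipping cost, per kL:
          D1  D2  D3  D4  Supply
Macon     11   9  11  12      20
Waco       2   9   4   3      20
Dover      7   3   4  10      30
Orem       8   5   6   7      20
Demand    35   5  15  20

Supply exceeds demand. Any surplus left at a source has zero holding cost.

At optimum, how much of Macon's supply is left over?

An optimal plan:
  Macon->D1: 5 kL
  Waco->D1: 20 kL
  Dover->D1: 10 kL
  Dover->D2: 5 kL
  Dover->D3: 15 kL
  Orem->D4: 20 kL
Total cost = 380.
Macon ships 5 of its 20, leaving 15.

15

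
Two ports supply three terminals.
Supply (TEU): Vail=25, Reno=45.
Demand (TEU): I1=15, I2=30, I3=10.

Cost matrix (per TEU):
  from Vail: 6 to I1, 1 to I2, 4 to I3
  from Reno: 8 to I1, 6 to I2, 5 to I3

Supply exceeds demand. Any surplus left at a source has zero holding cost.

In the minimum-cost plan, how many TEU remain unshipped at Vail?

0

Minimum-cost shipments:
  Vail→I2: 25 × 1 = 25
  Reno→I1: 15 × 8 = 120
  Reno→I2: 5 × 6 = 30
  Reno→I3: 10 × 5 = 50
Total cost = 225.
Vail ships 25 of its 25, leaving 0.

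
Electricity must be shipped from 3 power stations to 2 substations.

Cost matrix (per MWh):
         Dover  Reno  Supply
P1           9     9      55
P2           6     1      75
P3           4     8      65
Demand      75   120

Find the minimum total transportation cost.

830

One minimum-cost allocation:
  P1→Dover: 10 × 9 = 90
  P1→Reno: 45 × 9 = 405
  P2→Reno: 75 × 1 = 75
  P3→Dover: 65 × 4 = 260
Total = 90 + 405 + 75 + 260 = 830.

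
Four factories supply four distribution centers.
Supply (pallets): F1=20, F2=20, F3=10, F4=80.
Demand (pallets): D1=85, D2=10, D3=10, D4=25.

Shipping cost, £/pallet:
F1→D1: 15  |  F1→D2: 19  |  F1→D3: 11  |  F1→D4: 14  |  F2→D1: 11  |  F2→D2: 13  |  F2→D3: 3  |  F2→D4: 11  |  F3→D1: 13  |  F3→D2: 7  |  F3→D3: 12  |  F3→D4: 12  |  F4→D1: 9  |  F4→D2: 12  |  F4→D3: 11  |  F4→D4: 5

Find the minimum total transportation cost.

1130

An optimal shipping plan:
  F1 to D1: 20 × £15 = £300
  F2 to D1: 10 × £11 = £110
  F2 to D3: 10 × £3 = £30
  F3 to D2: 10 × £7 = £70
  F4 to D1: 55 × £9 = £495
  F4 to D4: 25 × £5 = £125
Total = 300 + 110 + 30 + 70 + 495 + 125 = £1130.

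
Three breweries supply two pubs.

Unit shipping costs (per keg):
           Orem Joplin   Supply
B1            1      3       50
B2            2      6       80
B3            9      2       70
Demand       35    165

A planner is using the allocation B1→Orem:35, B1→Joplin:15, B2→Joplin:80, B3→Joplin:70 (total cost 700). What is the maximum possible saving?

70

Current plan cost = 35·1 + 15·3 + 80·6 + 70·2 = 700.
Optimal plan:
  B1→Joplin: 50 × 3 = 150
  B2→Orem: 35 × 2 = 70
  B2→Joplin: 45 × 6 = 270
  B3→Joplin: 70 × 2 = 140
Optimal cost = 630.
Saving = 700 − 630 = 70.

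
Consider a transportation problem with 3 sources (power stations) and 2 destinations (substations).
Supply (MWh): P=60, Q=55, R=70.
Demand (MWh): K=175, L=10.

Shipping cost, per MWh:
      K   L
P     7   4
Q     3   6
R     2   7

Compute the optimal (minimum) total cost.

A cheapest plan:
  P–K: 50 MWh
  P–L: 10 MWh
  Q–K: 55 MWh
  R–K: 70 MWh
Total cost = 695.

695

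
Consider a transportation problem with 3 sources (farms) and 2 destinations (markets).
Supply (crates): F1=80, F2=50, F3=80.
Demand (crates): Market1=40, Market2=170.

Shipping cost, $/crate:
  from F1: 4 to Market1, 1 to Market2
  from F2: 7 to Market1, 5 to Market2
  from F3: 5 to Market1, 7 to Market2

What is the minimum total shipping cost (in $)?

Optimal allocation:
  F1->Market2: 80 × $1 = $80
  F2->Market2: 50 × $5 = $250
  F3->Market1: 40 × $5 = $200
  F3->Market2: 40 × $7 = $280
Total = 80 + 250 + 200 + 280 = $810.
(Supply check: F1 ships 80; F2 ships 50; F3 ships 80.)

810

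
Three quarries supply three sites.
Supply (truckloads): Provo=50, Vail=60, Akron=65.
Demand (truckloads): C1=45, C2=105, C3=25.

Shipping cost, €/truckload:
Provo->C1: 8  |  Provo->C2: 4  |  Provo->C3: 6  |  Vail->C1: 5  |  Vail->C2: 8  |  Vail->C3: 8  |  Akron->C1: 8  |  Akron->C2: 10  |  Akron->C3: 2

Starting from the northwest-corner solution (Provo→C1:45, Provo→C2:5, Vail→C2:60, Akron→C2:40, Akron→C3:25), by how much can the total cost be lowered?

315

Current plan cost = 45·8 + 5·4 + 60·8 + 40·10 + 25·2 = €1310.
Optimal plan:
  Provo–C2: 50 × €4 = €200
  Vail–C1: 45 × €5 = €225
  Vail–C2: 15 × €8 = €120
  Akron–C2: 40 × €10 = €400
  Akron–C3: 25 × €2 = €50
Optimal cost = €995.
Saving = 1310 − 995 = €315.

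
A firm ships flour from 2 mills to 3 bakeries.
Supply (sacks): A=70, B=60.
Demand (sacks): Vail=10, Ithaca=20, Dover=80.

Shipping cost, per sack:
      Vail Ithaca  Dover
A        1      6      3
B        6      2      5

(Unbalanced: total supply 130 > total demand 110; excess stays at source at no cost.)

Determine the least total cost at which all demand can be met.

330

An optimal shipping plan:
  A→Vail: 10 × 1 = 10
  A→Dover: 60 × 3 = 180
  B→Ithaca: 20 × 2 = 40
  B→Dover: 20 × 5 = 100
Total = 10 + 180 + 40 + 100 = 330.
(Supply check: A ships 70; B ships 40.)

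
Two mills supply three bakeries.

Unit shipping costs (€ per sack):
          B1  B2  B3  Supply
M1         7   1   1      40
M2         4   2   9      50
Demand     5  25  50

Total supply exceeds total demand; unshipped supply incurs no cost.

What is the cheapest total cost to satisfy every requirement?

200

Optimal allocation:
  M1->B3: 40 × €1 = €40
  M2->B1: 5 × €4 = €20
  M2->B2: 25 × €2 = €50
  M2->B3: 10 × €9 = €90
Total = 40 + 20 + 50 + 90 = €200.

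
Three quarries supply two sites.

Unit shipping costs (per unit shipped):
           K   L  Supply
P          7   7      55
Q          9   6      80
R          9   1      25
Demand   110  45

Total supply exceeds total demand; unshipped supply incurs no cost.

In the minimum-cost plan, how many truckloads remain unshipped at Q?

Minimum-cost shipments:
  P->K: 55 × 7 = 385
  Q->K: 55 × 9 = 495
  Q->L: 20 × 6 = 120
  R->L: 25 × 1 = 25
Total cost = 1025.
Q ships 75 of its 80, leaving 5.

5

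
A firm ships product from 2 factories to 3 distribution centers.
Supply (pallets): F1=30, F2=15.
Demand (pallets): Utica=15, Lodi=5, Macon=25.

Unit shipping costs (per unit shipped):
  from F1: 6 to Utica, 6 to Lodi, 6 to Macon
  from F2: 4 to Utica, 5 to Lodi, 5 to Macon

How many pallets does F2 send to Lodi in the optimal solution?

Optimal shipments:
  F1–Lodi: 5 × 6 = 30
  F1–Macon: 25 × 6 = 150
  F2–Utica: 15 × 4 = 60
Total cost = 240.
The route F2→Lodi is not used.

0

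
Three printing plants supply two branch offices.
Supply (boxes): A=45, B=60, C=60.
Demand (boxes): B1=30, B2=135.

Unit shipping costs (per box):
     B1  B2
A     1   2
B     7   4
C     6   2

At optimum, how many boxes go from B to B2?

60

The minimum-cost plan:
  A–B1: 30 × 1 = 30
  A–B2: 15 × 2 = 30
  B–B2: 60 × 4 = 240
  C–B2: 60 × 2 = 120
Total cost = 420.
So B→B2 carries 60 boxes.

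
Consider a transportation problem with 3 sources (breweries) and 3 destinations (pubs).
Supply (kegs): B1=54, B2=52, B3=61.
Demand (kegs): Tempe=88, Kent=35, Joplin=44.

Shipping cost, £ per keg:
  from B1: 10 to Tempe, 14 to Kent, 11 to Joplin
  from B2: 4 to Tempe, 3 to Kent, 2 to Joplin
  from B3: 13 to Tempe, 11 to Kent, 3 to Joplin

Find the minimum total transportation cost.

A cheapest plan:
  B1 to Tempe: 54 × £10 = £540
  B2 to Tempe: 34 × £4 = £136
  B2 to Kent: 18 × £3 = £54
  B3 to Kent: 17 × £11 = £187
  B3 to Joplin: 44 × £3 = £132
Total = 540 + 136 + 54 + 187 + 132 = £1049.

1049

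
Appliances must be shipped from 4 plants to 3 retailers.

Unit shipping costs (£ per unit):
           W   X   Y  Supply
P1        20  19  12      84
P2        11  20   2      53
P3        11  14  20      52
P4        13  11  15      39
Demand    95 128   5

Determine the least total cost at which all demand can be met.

One minimum-cost allocation:
  P1 to X: 84 units
  P2 to W: 48 units
  P2 to Y: 5 units
  P3 to W: 47 units
  P3 to X: 5 units
  P4 to X: 39 units
Total cost = £3150.

3150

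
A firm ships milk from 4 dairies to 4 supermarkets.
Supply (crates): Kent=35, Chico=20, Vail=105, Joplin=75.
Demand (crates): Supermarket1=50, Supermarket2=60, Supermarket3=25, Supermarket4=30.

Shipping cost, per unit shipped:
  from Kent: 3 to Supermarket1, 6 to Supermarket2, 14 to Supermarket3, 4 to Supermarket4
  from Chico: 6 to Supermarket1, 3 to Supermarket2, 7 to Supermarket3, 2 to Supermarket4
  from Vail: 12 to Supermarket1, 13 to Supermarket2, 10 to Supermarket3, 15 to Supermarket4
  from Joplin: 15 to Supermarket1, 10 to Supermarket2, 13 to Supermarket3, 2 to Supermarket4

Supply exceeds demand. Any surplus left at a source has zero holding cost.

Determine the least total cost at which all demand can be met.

One minimum-cost allocation:
  Kent→Supermarket1: 35 × 3 = 105
  Chico→Supermarket2: 20 × 3 = 60
  Vail→Supermarket1: 15 × 12 = 180
  Vail→Supermarket3: 25 × 10 = 250
  Joplin→Supermarket2: 40 × 10 = 400
  Joplin→Supermarket4: 30 × 2 = 60
Total = 105 + 60 + 180 + 250 + 400 + 60 = 1055.

1055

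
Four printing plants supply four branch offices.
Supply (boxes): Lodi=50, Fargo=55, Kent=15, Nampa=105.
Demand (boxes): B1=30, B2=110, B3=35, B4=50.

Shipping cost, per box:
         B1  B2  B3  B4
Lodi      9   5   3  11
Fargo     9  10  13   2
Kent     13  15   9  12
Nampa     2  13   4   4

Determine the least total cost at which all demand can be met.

Optimal allocation:
  Lodi->B2: 50 × 5 = 250
  Fargo->B2: 45 × 10 = 450
  Fargo->B4: 10 × 2 = 20
  Kent->B2: 15 × 15 = 225
  Nampa->B1: 30 × 2 = 60
  Nampa->B3: 35 × 4 = 140
  Nampa->B4: 40 × 4 = 160
Total = 250 + 450 + 20 + 225 + 60 + 140 + 160 = 1305.

1305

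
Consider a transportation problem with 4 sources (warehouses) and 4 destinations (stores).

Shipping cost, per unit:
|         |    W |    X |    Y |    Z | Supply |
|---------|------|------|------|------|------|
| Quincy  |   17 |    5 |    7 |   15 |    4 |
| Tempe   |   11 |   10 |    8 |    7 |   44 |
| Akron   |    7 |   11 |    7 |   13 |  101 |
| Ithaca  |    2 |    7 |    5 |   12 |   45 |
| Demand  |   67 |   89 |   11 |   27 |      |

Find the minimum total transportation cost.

An optimal shipping plan:
  Quincy to X: 4 × 5 = 20
  Tempe to X: 17 × 10 = 170
  Tempe to Z: 27 × 7 = 189
  Akron to W: 22 × 7 = 154
  Akron to X: 68 × 11 = 748
  Akron to Y: 11 × 7 = 77
  Ithaca to W: 45 × 2 = 90
Total = 20 + 170 + 189 + 154 + 748 + 77 + 90 = 1448.
(Supply check: Quincy ships 4; Tempe ships 44; Akron ships 101; Ithaca ships 45.)

1448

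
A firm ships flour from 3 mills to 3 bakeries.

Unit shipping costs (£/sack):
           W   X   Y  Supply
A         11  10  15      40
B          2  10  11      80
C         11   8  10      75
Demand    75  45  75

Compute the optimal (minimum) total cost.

1345

An optimal shipping plan:
  A to X: 40 × £10 = £400
  B to W: 75 × £2 = £150
  B to Y: 5 × £11 = £55
  C to X: 5 × £8 = £40
  C to Y: 70 × £10 = £700
Total = 400 + 150 + 55 + 40 + 700 = £1345.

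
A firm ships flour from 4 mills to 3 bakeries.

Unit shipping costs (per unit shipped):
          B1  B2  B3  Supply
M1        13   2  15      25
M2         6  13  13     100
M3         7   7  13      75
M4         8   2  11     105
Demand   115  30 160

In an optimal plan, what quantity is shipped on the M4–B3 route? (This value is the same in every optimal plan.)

Solving gives:
  M1 to B2: 25 × 2 = 50
  M2 to B1: 100 × 6 = 600
  M3 to B1: 15 × 7 = 105
  M3 to B3: 60 × 13 = 780
  M4 to B2: 5 × 2 = 10
  M4 to B3: 100 × 11 = 1100
Total cost = 2645.
So M4→B3 carries 100 sacks.

100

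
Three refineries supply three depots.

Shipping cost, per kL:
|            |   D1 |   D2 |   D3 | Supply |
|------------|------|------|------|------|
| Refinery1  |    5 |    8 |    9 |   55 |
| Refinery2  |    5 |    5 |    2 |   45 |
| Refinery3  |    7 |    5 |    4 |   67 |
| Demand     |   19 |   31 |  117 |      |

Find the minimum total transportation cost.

746

An optimal shipping plan:
  Refinery1 to D1: 19 × 5 = 95
  Refinery1 to D2: 31 × 8 = 248
  Refinery1 to D3: 5 × 9 = 45
  Refinery2 to D3: 45 × 2 = 90
  Refinery3 to D3: 67 × 4 = 268
Total = 95 + 248 + 45 + 90 + 268 = 746.
(Supply check: Refinery1 ships 55; Refinery2 ships 45; Refinery3 ships 67.)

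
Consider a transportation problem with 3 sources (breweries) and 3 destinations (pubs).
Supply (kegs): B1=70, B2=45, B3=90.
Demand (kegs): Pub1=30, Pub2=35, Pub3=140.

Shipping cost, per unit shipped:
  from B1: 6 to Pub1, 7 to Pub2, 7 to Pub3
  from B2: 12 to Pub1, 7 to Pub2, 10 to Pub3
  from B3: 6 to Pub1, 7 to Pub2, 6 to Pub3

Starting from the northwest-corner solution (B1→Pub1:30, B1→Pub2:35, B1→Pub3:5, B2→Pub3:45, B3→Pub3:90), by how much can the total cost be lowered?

Current plan cost = 30·6 + 35·7 + 5·7 + 45·10 + 90·6 = 1450.
Optimal plan:
  B1 to Pub1: 30 kegs
  B1 to Pub3: 40 kegs
  B2 to Pub2: 35 kegs
  B2 to Pub3: 10 kegs
  B3 to Pub3: 90 kegs
Optimal cost = 1345.
Saving = 1450 − 1345 = 105.

105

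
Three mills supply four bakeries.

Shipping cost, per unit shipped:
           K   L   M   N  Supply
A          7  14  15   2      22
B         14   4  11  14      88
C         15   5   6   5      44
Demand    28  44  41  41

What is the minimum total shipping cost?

One minimum-cost allocation:
  A->N: 22 sacks
  B->K: 28 sacks
  B->L: 44 sacks
  B->M: 16 sacks
  C->M: 25 sacks
  C->N: 19 sacks
Total cost = 1033.

1033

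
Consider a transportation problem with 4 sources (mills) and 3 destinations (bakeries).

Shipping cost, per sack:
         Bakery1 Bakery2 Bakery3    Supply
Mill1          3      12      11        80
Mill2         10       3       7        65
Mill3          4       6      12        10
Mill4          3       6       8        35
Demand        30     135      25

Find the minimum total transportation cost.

An optimal shipping plan:
  Mill1 to Bakery1: 30 × 3 = 90
  Mill1 to Bakery2: 25 × 12 = 300
  Mill1 to Bakery3: 25 × 11 = 275
  Mill2 to Bakery2: 65 × 3 = 195
  Mill3 to Bakery2: 10 × 6 = 60
  Mill4 to Bakery2: 35 × 6 = 210
Total = 90 + 300 + 275 + 195 + 60 + 210 = 1130.

1130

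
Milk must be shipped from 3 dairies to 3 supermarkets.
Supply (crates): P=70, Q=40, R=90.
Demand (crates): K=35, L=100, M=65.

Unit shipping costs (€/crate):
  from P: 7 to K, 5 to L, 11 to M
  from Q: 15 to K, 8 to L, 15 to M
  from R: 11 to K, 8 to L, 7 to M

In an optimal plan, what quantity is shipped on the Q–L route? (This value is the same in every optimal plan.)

Solving gives:
  P–K: 35 × €7 = €245
  P–L: 35 × €5 = €175
  Q–L: 40 × €8 = €320
  R–L: 25 × €8 = €200
  R–M: 65 × €7 = €455
Total cost = €1395.
So Q→L carries 40 crates.

40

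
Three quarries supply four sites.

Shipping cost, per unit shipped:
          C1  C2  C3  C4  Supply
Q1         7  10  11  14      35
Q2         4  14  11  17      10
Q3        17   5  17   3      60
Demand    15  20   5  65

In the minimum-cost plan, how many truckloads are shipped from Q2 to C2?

Optimal shipments:
  Q1→C1: 5 × 7 = 35
  Q1→C2: 20 × 10 = 200
  Q1→C3: 5 × 11 = 55
  Q1→C4: 5 × 14 = 70
  Q2→C1: 10 × 4 = 40
  Q3→C4: 60 × 3 = 180
Total cost = 580.
The route Q2→C2 is not used.

0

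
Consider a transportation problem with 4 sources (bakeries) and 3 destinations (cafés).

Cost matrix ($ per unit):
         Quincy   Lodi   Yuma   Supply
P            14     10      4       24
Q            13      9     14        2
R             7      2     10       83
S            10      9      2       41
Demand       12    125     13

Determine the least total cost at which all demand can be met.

An optimal shipping plan:
  P to Lodi: 24 × $10 = $240
  Q to Lodi: 2 × $9 = $18
  R to Lodi: 83 × $2 = $166
  S to Quincy: 12 × $10 = $120
  S to Lodi: 16 × $9 = $144
  S to Yuma: 13 × $2 = $26
Total = 240 + 18 + 166 + 120 + 144 + 26 = $714.

714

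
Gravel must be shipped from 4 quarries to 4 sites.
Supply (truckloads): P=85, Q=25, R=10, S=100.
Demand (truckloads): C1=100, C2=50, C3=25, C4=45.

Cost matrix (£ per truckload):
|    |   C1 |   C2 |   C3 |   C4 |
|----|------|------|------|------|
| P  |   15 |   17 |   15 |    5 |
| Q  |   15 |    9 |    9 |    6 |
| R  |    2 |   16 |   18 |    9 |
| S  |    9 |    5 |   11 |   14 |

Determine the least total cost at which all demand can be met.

One minimum-cost allocation:
  P to C1: 40 truckloads
  P to C4: 45 truckloads
  Q to C3: 25 truckloads
  R to C1: 10 truckloads
  S to C1: 50 truckloads
  S to C2: 50 truckloads
Total cost = £1770.
(Supply check: P ships 85; Q ships 25; R ships 10; S ships 100.)

1770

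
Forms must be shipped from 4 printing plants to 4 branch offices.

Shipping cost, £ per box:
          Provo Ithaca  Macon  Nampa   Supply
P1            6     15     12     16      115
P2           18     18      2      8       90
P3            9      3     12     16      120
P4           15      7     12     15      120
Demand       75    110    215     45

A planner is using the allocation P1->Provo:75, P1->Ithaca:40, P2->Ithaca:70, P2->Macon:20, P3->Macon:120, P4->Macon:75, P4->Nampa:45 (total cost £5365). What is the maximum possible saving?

2230

Current plan cost = 75·6 + 40·15 + 70·18 + 20·2 + 120·12 + 75·12 + 45·15 = £5365.
Optimal plan:
  P1–Provo: 75 × £6 = £450
  P1–Macon: 40 × £12 = £480
  P2–Macon: 90 × £2 = £180
  P3–Ithaca: 110 × £3 = £330
  P3–Macon: 10 × £12 = £120
  P4–Macon: 75 × £12 = £900
  P4–Nampa: 45 × £15 = £675
Optimal cost = £3135.
Saving = 5365 − 3135 = £2230.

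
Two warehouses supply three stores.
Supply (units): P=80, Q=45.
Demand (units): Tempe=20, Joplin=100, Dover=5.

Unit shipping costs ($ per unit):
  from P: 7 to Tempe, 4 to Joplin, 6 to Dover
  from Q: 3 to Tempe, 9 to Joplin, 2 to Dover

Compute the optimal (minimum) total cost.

570

A cheapest plan:
  P to Joplin: 80 × $4 = $320
  Q to Tempe: 20 × $3 = $60
  Q to Joplin: 20 × $9 = $180
  Q to Dover: 5 × $2 = $10
Total = 320 + 60 + 180 + 10 = $570.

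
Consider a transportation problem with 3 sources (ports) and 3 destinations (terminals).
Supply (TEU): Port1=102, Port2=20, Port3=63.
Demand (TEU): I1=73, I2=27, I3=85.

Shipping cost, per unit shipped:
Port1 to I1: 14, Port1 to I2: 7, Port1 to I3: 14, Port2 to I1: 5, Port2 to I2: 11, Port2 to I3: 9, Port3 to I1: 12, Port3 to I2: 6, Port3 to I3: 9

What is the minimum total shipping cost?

1906

A cheapest plan:
  Port1–I1: 53 × 14 = 742
  Port1–I2: 27 × 7 = 189
  Port1–I3: 22 × 14 = 308
  Port2–I1: 20 × 5 = 100
  Port3–I3: 63 × 9 = 567
Total = 742 + 189 + 308 + 100 + 567 = 1906.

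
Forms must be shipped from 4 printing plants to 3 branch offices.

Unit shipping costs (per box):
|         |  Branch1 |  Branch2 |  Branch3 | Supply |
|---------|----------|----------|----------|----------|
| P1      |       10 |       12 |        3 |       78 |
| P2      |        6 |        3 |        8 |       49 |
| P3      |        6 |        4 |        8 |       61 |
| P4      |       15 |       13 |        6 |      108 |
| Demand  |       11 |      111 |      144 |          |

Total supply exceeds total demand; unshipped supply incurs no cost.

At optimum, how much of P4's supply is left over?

30

Minimum-cost shipments:
  P1–Branch1: 11 × 10 = 110
  P1–Branch3: 67 × 3 = 201
  P2–Branch2: 49 × 3 = 147
  P3–Branch2: 61 × 4 = 244
  P4–Branch2: 1 × 13 = 13
  P4–Branch3: 77 × 6 = 462
Total cost = 1177.
P4 ships 78 of its 108, leaving 30.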